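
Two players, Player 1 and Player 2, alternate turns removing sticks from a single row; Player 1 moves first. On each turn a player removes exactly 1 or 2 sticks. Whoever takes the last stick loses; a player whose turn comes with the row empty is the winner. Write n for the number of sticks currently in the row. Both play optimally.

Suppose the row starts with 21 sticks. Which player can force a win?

Player 1 wins.

Label each position W (a win for the player to move) or L (a loss). A position with no legal move is W; any other position is W exactly when some move reaches an L, and L when every move reaches a W.
n=0: no move; the opponent has just taken the last stick and therefore loses → W
n=1: →0(W) only, which is W, so L
n=2: →1(L), so W
n=3: →1(L), so W
n=4: →3(W), 2(W) — all W, so L
n=5: →4(L), so W
n=6: →4(L), so W
n=7: →6(W), 5(W) — all W, so L
n=8: →7(L), so W
n=9: →7(L), so W
n=10: →9(W), 8(W) — all W, so L
n=11: →10(L), so W
n=12: →10(L), so W
n=13: →12(W), 11(W) — all W, so L
n=14: →13(L), so W
n=15: →13(L), so W
n=16: →15(W), 14(W) — all W, so L
n=17: →16(L), so W
n=18: →16(L), so W
n=19: →18(W), 17(W) — all W, so L
n=20: →19(L), so W
n=21: →19(L), so W
The starting position 21 is W: Player 1 should remove 2, leaving 19, handing over an L position.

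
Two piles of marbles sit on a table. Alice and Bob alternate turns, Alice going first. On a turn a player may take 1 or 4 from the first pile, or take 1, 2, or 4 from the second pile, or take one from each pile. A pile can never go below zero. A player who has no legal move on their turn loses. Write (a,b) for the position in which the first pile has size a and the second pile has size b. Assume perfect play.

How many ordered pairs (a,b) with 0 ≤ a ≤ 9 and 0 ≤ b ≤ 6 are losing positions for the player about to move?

20

Positions with no move are L. A position that does have a move is losing for the player to move precisely when every available move leads to a winning position for the opponent. Fill in the labels:
Every move lowers a or b (never raises either), so fill the grid row by row in increasing a, and left to right within a row: each cell's successors are then already labelled.
      b=0  b=1  b=2  b=3  b=4  b=5  b=6
a=0:    L    W    W    L    W    W    L
a=1:    W    W    L    W    W    L    W
a=2:    L    W    W    W    W    W    W
a=3:    W    W    L    W    W    L    W
a=4:    W    L    W    W    L    W    W
a=5:    L    W    W    L    W    W    L
a=6:    W    W    L    W    W    L    W
a=7:    L    W    W    W    W    W    W
a=8:    W    W    L    W    W    L    W
a=9:    W    L    W    W    L    W    W
Cells with no legal move (terminal, hence L): (0,0).
The remaining L cells, each justified by listing all of its moves:
(0,3): →(0,2)(W), (0,1)(W) — all W, so L
(0,6): →(0,5)(W), (0,4)(W), (0,2)(W) — all W, so L
(1,2): →(0,2)(W), (1,1)(W), (1,0)(W), (0,1)(W) — all W, so L
(1,5): →(0,5)(W), (1,4)(W), (1,3)(W), (1,1)(W), (0,4)(W) — all W, so L
(2,0): →(1,0)(W) only, which is W, so L
(3,2): →(2,2)(W), (3,1)(W), (3,0)(W), (2,1)(W) — all W, so L
(3,5): →(2,5)(W), (3,4)(W), (3,3)(W), (3,1)(W), (2,4)(W) — all W, so L
(4,1): →(3,1)(W), (0,1)(W), (4,0)(W), (3,0)(W) — all W, so L
(4,4): →(3,4)(W), (0,4)(W), (4,3)(W), (4,2)(W), (4,0)(W), (3,3)(W) — all W, so L
(5,0): →(4,0)(W), (1,0)(W) — all W, so L
(5,3): →(4,3)(W), (1,3)(W), (5,2)(W), (5,1)(W), (4,2)(W) — all W, so L
(5,6): →(4,6)(W), (1,6)(W), (5,5)(W), (5,4)(W), (5,2)(W), (4,5)(W) — all W, so L
(6,2): →(5,2)(W), (2,2)(W), (6,1)(W), (6,0)(W), (5,1)(W) — all W, so L
(6,5): →(5,5)(W), (2,5)(W), (6,4)(W), (6,3)(W), (6,1)(W), (5,4)(W) — all W, so L
(7,0): →(6,0)(W), (3,0)(W) — all W, so L
(8,2): →(7,2)(W), (4,2)(W), (8,1)(W), (8,0)(W), (7,1)(W) — all W, so L
(8,5): →(7,5)(W), (4,5)(W), (8,4)(W), (8,3)(W), (8,1)(W), (7,4)(W) — all W, so L
(9,1): →(8,1)(W), (5,1)(W), (9,0)(W), (8,0)(W) — all W, so L
(9,4): →(8,4)(W), (5,4)(W), (9,3)(W), (9,2)(W), (9,0)(W), (8,3)(W) — all W, so L
Every other cell has at least one move into one of the L cells above, so it is W.
L cells per row: a=0: 3, a=1: 2, a=2: 1, a=3: 2, a=4: 2, a=5: 3, a=6: 2, a=7: 1, a=8: 2, a=9: 2; total 20.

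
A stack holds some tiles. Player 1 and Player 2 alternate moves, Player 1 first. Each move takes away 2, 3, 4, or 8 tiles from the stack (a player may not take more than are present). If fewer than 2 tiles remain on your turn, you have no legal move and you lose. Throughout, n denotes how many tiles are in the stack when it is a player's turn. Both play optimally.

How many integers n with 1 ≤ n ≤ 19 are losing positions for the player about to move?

7

Positions with no move are L. A position that does have a move is losing for the player to move precisely when every available move leads to a winning position for the opponent. Fill in the labels:
n=0: no move → L
n=1: no move → L
n=2: →0(L), so W
n=3: →1(L), so W
n=4: →1(L), so W
n=5: →1(L), so W
n=6: →4(W), 3(W), 2(W) — all W, so L
n=7: →5(W), 4(W), 3(W) — all W, so L
n=8: →6(L), so W
n=9: →7(L), so W
n=10: →7(L), so W
n=11: →7(L), so W
n=12: →10(W), 9(W), 8(W), 4(W) — all W, so L
n=13: →11(W), 10(W), 9(W), 5(W) — all W, so L
n=14: →12(L), so W
n=15: →13(L), so W
n=16: →13(L), so W
n=17: →13(L), so W
n=18: →16(W), 15(W), 14(W), 10(W) — all W, so L
n=19: →17(W), 16(W), 15(W), 11(W) — all W, so L
L entries with 1 ≤ n ≤ 19 (n=0 is outside the asked range and is not counted): n = 1, 6, 7, 12, 13, 18, 19; that makes 7.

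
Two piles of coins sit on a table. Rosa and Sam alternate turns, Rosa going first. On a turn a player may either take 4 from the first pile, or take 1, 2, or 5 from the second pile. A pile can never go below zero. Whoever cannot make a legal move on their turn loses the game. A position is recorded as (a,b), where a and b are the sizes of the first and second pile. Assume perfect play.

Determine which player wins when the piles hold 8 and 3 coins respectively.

Sam wins.

Classify positions by backward induction: terminal positions (no move available) are L. From any other position, the mover wins iff some move reaches an L.
No move ever increases a pile, so every position that can arise here has a ≤ 8 and b ≤ 3; it is enough to label the cells with 0 ≤ a ≤ 8 and 0 ≤ b ≤ 3.
Every move lowers a or b (never raises either), so fill the grid row by row in increasing a, and left to right within a row: each cell's successors are then already labelled.
      b=0  b=1  b=2  b=3
a=0:    L    W    W    L
a=1:    L    W    W    L
a=2:    L    W    W    L
a=3:    L    W    W    L
a=4:    W    L    W    W
a=5:    W    L    W    W
a=6:    W    L    W    W
a=7:    W    L    W    W
a=8:    L    W    W    L
Cells with no legal move (terminal, hence L): (0,0), (1,0), (2,0), (3,0).
The remaining L cells, each justified by listing all of its moves:
(0,3): L (options (0,2)(W), (0,1)(W) are all W)
(1,3): L (options (1,2)(W), (1,1)(W) are all W)
(2,3): L (options (2,2)(W), (2,1)(W) are all W)
(3,3): L (options (3,2)(W), (3,1)(W) are all W)
(4,1): L (options (0,1)(W), (4,0)(W) are all W)
(5,1): L (options (1,1)(W), (5,0)(W) are all W)
(6,1): L (options (2,1)(W), (6,0)(W) are all W)
(7,1): L (options (3,1)(W), (7,0)(W) are all W)
(8,0): L (sole option (4,0)(W) is W)
(8,3): L (options (4,3)(W), (8,2)(W), (8,1)(W) are all W)
Every other cell has at least one move into one of the L cells above, so it is W.
The starting position (8,3) is L: whatever Rosa does, the opponent receives a W position.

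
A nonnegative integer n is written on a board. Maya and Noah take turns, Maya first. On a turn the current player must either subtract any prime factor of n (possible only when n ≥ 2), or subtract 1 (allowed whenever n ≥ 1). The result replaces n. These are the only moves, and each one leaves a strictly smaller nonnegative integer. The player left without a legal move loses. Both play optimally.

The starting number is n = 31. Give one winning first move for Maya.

Move to 0.

Use the standard recursion: the mover loses at a terminal position; elsewhere, the mover wins exactly when some move hands the opponent an L position.
n=0: no move → L
n=1: →0(L), so W
n=2: →0(L), so W
n=3: →0(L), so W
n=4: →2(W), 3(W) — all W, so L
n=5: →0(L), so W
n=6: →4(L), so W
n=7: →0(L), so W
n=8: →6(W), 7(W) — all W, so L
n=9: →8(L), so W
n=10: →8(L), so W
n=11: →0(L), so W
n=12: →9(W), 10(W), 11(W) — all W, so L
n=13: →0(L), so W
n=14: →12(L), so W
n=15: →12(L), so W
n=16: →14(W), 15(W) — all W, so L
n=17: →0(L), so W
n=18: →16(L), so W
n=19: →0(L), so W
n=20: →15(W), 18(W), 19(W) — all W, so L
n=21: →20(L), so W
n=22: →20(L), so W
n=23: →0(L), so W
n=24: →21(W), 22(W), 23(W) — all W, so L
n=25: →20(L), so W
n=26: →24(L), so W
n=27: →24(L), so W
n=28: →21(W), 26(W), 27(W) — all W, so L
n=29: →0(L), so W
n=30: →28(L), so W
n=31: →0(L), so W
From 31, the L positions reachable in one move are: 0.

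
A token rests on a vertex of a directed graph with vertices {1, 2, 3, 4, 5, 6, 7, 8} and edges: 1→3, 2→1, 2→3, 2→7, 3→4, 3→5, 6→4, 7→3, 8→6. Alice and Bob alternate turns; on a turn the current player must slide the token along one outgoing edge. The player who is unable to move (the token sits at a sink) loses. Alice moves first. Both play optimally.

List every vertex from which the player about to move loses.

Build the W/L table. Terminal = L. A non-terminal position is W if it has a move to some L; otherwise it is L.
Every edge goes from a vertex to one that appears earlier in the order 4, 5, 3, 1, 7, 6, 2, 8, so processing vertices in that order labels each vertex after all of its successors.
4: no outgoing edge → L
5: no outgoing edge → L
3: reaches L-position 5 → W
1: only reaches 3(W), which is W → L
7: only reaches 3(W), which is W → L
6: reaches L-position 4 → W
2: reaches L-position 7 → W
8: only reaches 6(W), which is W → L
The losing starting vertices are exactly the entries labelled L in this table (5 of them).

1, 4, 5, 7, 8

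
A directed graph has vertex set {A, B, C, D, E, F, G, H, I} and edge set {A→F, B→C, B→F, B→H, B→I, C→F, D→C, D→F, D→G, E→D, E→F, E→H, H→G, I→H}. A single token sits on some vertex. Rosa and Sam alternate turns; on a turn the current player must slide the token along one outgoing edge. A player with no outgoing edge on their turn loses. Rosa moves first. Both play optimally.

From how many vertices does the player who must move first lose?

3

Compute win/loss labels from the base case upward. A position with no move is L. Any other position is W if it can reach an L in one move, else L.
Every edge goes from a vertex to one that appears earlier in the order G, F, C, H, D, I, A, E, B, so processing vertices in that order labels each vertex after all of its successors.
G: no outgoing edge → L
F: no outgoing edge → L
C: reaches L-position F → W
H: reaches L-position G → W
D: reaches L-position F → W
I: only reaches H(W), which is W → L
A: reaches L-position F → W
E: reaches L-position F → W
B: reaches L-position I → W
The L vertices are F, G, I; that is 3 in all.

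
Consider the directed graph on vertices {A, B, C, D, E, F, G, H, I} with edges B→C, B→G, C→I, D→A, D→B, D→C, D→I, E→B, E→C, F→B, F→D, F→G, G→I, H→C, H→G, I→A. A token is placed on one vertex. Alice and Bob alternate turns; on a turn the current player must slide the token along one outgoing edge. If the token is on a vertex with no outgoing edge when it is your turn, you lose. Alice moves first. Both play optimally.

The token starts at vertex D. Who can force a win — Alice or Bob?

Alice wins.

Positions with no move are L. A position that does have a move is losing for the player to move precisely when every available move leads to a winning position for the opponent. Fill in the labels:
Every edge goes from a vertex to one that appears earlier in the order A, I, C, G, B, D, H, F, E, so processing vertices in that order labels each vertex after all of its successors.
A: no outgoing edge → L
I: reaches L-position A → W
C: only reaches I(W), which is W → L
G: only reaches I(W), which is W → L
B: reaches L-position G → W
D: reaches L-position C → W
H: reaches L-position G → W
F: reaches L-position G → W
E: reaches L-position C → W
The starting position D is W: Alice should move to C, handing over an L position.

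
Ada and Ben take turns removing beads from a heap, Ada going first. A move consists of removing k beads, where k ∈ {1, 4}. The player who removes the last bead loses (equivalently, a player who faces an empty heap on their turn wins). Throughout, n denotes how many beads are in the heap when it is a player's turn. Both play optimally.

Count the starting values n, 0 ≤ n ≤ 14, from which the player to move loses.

Compute win/loss labels from the base case upward. A position with no move is W. Any other position is W if it can reach an L in one move, else L.
n=0: no move; the opponent has just taken the last bead and therefore loses → W
n=1: L (sole option 0(W) is W)
n=2: W (go to 1, an L position)
n=3: L (sole option 2(W) is W)
n=4: W (go to 3, an L position)
n=5: W (go to 1, an L position)
n=6: L (options 5(W), 2(W) are all W)
n=7: W (go to 6, an L position)
n=8: L (options 7(W), 4(W) are all W)
n=9: W (go to 8, an L position)
n=10: W (go to 6, an L position)
n=11: L (options 10(W), 7(W) are all W)
n=12: W (go to 11, an L position)
n=13: L (options 12(W), 9(W) are all W)
n=14: W (go to 13, an L position)
L entries with 0 ≤ n ≤ 14: n = 1, 3, 6, 8, 11, 13; that makes 6.

6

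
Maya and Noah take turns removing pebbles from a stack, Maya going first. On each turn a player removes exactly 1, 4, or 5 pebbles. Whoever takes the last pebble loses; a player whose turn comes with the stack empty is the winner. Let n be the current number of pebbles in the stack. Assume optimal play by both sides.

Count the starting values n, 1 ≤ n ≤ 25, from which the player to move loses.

7

Work bottom-up. With no move the player to move wins. Otherwise the position is W if at least one move leads to an L position for the opponent, and L if every move leads to a W.
n=0: no move; the opponent has just taken the last pebble and therefore loses → W
n=1: only reaches 0(W), which is W → L
n=2: reaches L-position 1 → W
n=3: only reaches 2(W), which is W → L
n=4: reaches L-position 3 → W
n=5: reaches L-position 1 → W
n=6: reaches L-position 1 → W
n=7: reaches L-position 3 → W
n=8: reaches L-position 3 → W
n=9: only reaches 8(W), 5(W), 4(W), all W → L
n=10: reaches L-position 9 → W
n=11: only reaches 10(W), 7(W), 6(W), all W → L
n=12: reaches L-position 11 → W
n=13: reaches L-position 9 → W
n=14: reaches L-position 9 → W
n=15: reaches L-position 11 → W
n=16: reaches L-position 11 → W
n=17: only reaches 16(W), 13(W), 12(W), all W → L
n=18: reaches L-position 17 → W
n=19: only reaches 18(W), 15(W), 14(W), all W → L
n=20: reaches L-position 19 → W
n=21: reaches L-position 17 → W
n=22: reaches L-position 17 → W
n=23: reaches L-position 19 → W
n=24: reaches L-position 19 → W
n=25: only reaches 24(W), 21(W), 20(W), all W → L
L entries with 1 ≤ n ≤ 25 (the range starts at n=1): n = 1, 3, 9, 11, 17, 19, 25; that makes 7.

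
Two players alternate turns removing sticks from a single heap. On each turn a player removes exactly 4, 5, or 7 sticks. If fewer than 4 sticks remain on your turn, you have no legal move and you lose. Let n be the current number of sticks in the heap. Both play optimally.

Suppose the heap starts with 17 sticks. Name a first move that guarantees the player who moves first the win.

Remove 4, leaving 13.

Label each position W (a win for the player to move) or L (a loss). A position with no legal move is L; any other position is W exactly when some move reaches an L, and L when every move reaches a W.
n=0: no move → L
n=1: no move → L
n=2: no move → L
n=3: no move → L
n=4: reaches L-position 0 → W
n=5: reaches L-position 1 → W
n=6: reaches L-position 2 → W
n=7: reaches L-position 3 → W
n=8: reaches L-position 3 → W
n=9: reaches L-position 2 → W
n=10: reaches L-position 3 → W
n=11: only reaches 7(W), 6(W), 4(W), all W → L
n=12: only reaches 8(W), 7(W), 5(W), all W → L
n=13: only reaches 9(W), 8(W), 6(W), all W → L
n=14: only reaches 10(W), 9(W), 7(W), all W → L
n=15: reaches L-position 11 → W
n=16: reaches L-position 12 → W
n=17: reaches L-position 13 → W
From 17, the L positions reachable in one move are: 13, 12. Any move reaching one of these is winning.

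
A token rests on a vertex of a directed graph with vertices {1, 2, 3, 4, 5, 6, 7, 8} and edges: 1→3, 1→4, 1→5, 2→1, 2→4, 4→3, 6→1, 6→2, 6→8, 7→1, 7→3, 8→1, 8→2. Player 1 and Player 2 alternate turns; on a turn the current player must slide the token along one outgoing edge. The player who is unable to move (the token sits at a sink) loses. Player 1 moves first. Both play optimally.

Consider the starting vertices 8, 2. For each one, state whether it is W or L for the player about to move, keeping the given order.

8: W, 2: L

Work bottom-up. With no move the player to move loses. Otherwise the position is W if at least one move leads to an L position for the opponent, and L if every move leads to a W.
Every edge goes from a vertex to one that appears earlier in the order 5, 3, 4, 1, 2, 8, 6, 7, so processing vertices in that order labels each vertex after all of its successors.
5: no outgoing edge → L
3: no outgoing edge → L
4: W (go to 3, an L position)
1: W (go to 3, an L position)
2: L (options 1(W), 4(W) are all W)
8: W (go to 2, an L position)
6: W (go to 2, an L position)
7: W (go to 3, an L position)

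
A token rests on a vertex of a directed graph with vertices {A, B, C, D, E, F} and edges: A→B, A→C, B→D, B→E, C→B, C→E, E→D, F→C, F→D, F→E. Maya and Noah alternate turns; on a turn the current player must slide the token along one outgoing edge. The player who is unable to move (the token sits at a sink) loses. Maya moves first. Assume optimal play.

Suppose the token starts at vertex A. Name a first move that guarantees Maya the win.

Move to C.

Label each position W (a win for the player to move) or L (a loss). A position with no legal move is L; any other position is W exactly when some move reaches an L, and L when every move reaches a W.
Every edge goes from a vertex to one that appears earlier in the order D, E, B, C, F, A, so processing vertices in that order labels each vertex after all of its successors.
D: no outgoing edge → L
E: →D(L), so W
B: →D(L), so W
C: →B(W), E(W) — all W, so L
F: →C(L), so W
A: →C(L), so W
From A, the L positions reachable in one move are: C.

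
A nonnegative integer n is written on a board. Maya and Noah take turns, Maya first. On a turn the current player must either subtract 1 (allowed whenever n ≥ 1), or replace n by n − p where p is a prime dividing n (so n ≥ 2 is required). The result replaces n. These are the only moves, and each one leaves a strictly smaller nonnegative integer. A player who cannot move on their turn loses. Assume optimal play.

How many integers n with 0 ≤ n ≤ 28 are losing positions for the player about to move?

Classify positions by backward induction: terminal positions (no move available) are L. From any other position, the mover wins iff some move reaches an L.
n=0: no move → L
n=1: can move to 0, which is L ⇒ W
n=2: can move to 0, which is L ⇒ W
n=3: can move to 0, which is L ⇒ W
n=4: moves to 2(W), 3(W); every one is W ⇒ L
n=5: can move to 0, which is L ⇒ W
n=6: can move to 4, which is L ⇒ W
n=7: can move to 0, which is L ⇒ W
n=8: moves to 6(W), 7(W); every one is W ⇒ L
n=9: can move to 8, which is L ⇒ W
n=10: can move to 8, which is L ⇒ W
n=11: can move to 0, which is L ⇒ W
n=12: moves to 9(W), 10(W), 11(W); every one is W ⇒ L
n=13: can move to 0, which is L ⇒ W
n=14: can move to 12, which is L ⇒ W
n=15: can move to 12, which is L ⇒ W
n=16: moves to 14(W), 15(W); every one is W ⇒ L
n=17: can move to 0, which is L ⇒ W
n=18: can move to 16, which is L ⇒ W
n=19: can move to 0, which is L ⇒ W
n=20: moves to 15(W), 18(W), 19(W); every one is W ⇒ L
n=21: can move to 20, which is L ⇒ W
n=22: can move to 20, which is L ⇒ W
n=23: can move to 0, which is L ⇒ W
n=24: moves to 21(W), 22(W), 23(W); every one is W ⇒ L
n=25: can move to 20, which is L ⇒ W
n=26: can move to 24, which is L ⇒ W
n=27: can move to 24, which is L ⇒ W
n=28: moves to 21(W), 26(W), 27(W); every one is W ⇒ L
L entries with 0 ≤ n ≤ 28: n = 0, 4, 8, 12, 16, 20, 24, 28; that makes 8.

8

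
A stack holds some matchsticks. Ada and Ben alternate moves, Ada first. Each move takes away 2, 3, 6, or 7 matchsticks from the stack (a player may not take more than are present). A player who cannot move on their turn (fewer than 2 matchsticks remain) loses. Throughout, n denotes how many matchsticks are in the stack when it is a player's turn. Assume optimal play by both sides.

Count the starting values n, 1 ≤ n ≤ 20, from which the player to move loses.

Classify positions by backward induction: terminal positions (no move available) are L. From any other position, the mover wins iff some move reaches an L.
n=0: no move → L
n=1: no move → L
n=2: →0(L), so W
n=3: →1(L), so W
n=4: →1(L), so W
n=5: →3(W), 2(W) — all W, so L
n=6: →0(L), so W
n=7: →5(L), so W
n=8: →5(L), so W
n=9: →7(W), 6(W), 3(W), 2(W) — all W, so L
n=10: →8(W), 7(W), 4(W), 3(W) — all W, so L
n=11: →9(L), so W
n=12: →10(L), so W
n=13: →10(L), so W
n=14: →12(W), 11(W), 8(W), 7(W) — all W, so L
n=15: →9(L), so W
n=16: →14(L), so W
n=17: →14(L), so W
n=18: →16(W), 15(W), 12(W), 11(W) — all W, so L
n=19: →17(W), 16(W), 13(W), 12(W) — all W, so L
n=20: →18(L), so W
L entries with 1 ≤ n ≤ 20 (n=0 is outside the asked range and is not counted): n = 1, 5, 9, 10, 14, 18, 19; that makes 7.

7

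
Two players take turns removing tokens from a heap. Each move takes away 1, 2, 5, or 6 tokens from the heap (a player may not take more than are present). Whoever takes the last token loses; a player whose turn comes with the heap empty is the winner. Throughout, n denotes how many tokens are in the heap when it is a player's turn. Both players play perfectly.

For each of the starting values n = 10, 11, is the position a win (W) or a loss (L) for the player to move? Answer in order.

10: W, 11: L

Use the standard recursion: the mover wins at a terminal position; elsewhere, the mover wins exactly when some move hands the opponent an L position.
n=0: no move; the opponent has just taken the last token and therefore loses → W
n=1: the only move is to 0(W), a W ⇒ L
n=2: can move to 1, which is L ⇒ W
n=3: can move to 1, which is L ⇒ W
n=4: moves to 3(W), 2(W); every one is W ⇒ L
n=5: can move to 4, which is L ⇒ W
n=6: can move to 4, which is L ⇒ W
n=7: can move to 1, which is L ⇒ W
n=8: moves to 7(W), 6(W), 3(W), 2(W); every one is W ⇒ L
n=9: can move to 8, which is L ⇒ W
n=10: can move to 8, which is L ⇒ W
n=11: moves to 10(W), 9(W), 6(W), 5(W); every one is W ⇒ L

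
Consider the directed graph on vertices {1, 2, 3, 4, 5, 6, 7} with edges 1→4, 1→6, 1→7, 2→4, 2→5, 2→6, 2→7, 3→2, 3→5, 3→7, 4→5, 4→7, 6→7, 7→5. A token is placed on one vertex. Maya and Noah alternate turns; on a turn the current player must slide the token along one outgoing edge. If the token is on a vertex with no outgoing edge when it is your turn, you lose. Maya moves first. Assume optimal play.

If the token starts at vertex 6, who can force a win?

Work bottom-up. With no move the player to move loses. Otherwise the position is W if at least one move leads to an L position for the opponent, and L if every move leads to a W.
Every edge goes from a vertex to one that appears earlier in the order 5, 7, 4, 6, 2, 1, 3, so processing vertices in that order labels each vertex after all of its successors.
5: no outgoing edge → L
7: can move to 5, which is L ⇒ W
4: can move to 5, which is L ⇒ W
6: the only move is to 7(W), a W ⇒ L
2: can move to 6, which is L ⇒ W
1: can move to 6, which is L ⇒ W
3: can move to 5, which is L ⇒ W
The starting position 6 is L: whatever Maya does, the opponent receives a W position.

Noah wins.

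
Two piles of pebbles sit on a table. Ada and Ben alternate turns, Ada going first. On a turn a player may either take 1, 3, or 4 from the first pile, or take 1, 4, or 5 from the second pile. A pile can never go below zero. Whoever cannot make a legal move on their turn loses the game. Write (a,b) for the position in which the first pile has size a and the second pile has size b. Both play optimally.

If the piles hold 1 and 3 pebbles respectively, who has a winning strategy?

Classify positions by backward induction: terminal positions (no move available) are L. From any other position, the mover wins iff some move reaches an L.
No move ever increases a pile, so every position that can arise here has a ≤ 1 and b ≤ 3; it is enough to label the cells with 0 ≤ a ≤ 1 and 0 ≤ b ≤ 3.
Every move lowers a or b (never raises either), so fill the grid row by row in increasing a, and left to right within a row: each cell's successors are then already labelled.
      b=0  b=1  b=2  b=3
a=0:    L    W    L    W
a=1:    W    L    W    L
Cells with no legal move (terminal, hence L): (0,0).
The remaining L cells, each justified by listing all of its moves:
(0,2): L (sole option (0,1)(W) is W)
(1,1): L (options (0,1)(W), (1,0)(W) are all W)
(1,3): L (options (0,3)(W), (1,2)(W) are all W)
Every other cell has at least one move into one of the L cells above, so it is W.
Every move from (1,3) reaches a W position, so the mover loses.

Ben wins.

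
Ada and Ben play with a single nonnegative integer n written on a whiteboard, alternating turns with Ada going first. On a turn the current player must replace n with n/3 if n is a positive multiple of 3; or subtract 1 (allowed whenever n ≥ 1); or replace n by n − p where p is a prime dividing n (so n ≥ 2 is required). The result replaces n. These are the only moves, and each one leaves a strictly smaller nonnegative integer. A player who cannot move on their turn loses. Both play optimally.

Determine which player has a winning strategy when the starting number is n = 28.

Compute win/loss labels from the base case upward. A position with no move is L. Any other position is W if it can reach an L in one move, else L.
n=0: no move → L
n=1: W (go to 0, an L position)
n=2: W (go to 0, an L position)
n=3: W (go to 0, an L position)
n=4: L (options 2(W), 3(W) are all W)
n=5: W (go to 0, an L position)
n=6: W (go to 4, an L position)
n=7: W (go to 0, an L position)
n=8: L (options 6(W), 7(W) are all W)
n=9: W (go to 8, an L position)
n=10: W (go to 8, an L position)
n=11: W (go to 0, an L position)
n=12: W (go to 4, an L position)
n=13: W (go to 0, an L position)
n=14: L (options 7(W), 12(W), 13(W) are all W)
n=15: W (go to 14, an L position)
n=16: W (go to 14, an L position)
n=17: W (go to 0, an L position)
n=18: L (options 6(W), 15(W), 16(W), 17(W) are all W)
n=19: W (go to 0, an L position)
n=20: W (go to 18, an L position)
n=21: W (go to 14, an L position)
n=22: L (options 11(W), 20(W), 21(W) are all W)
n=23: W (go to 0, an L position)
n=24: W (go to 8, an L position)
n=25: L (options 20(W), 24(W) are all W)
n=26: W (go to 25, an L position)
n=27: L (options 9(W), 24(W), 26(W) are all W)
n=28: W (go to 27, an L position)
From 28 Ada can move to 27, reaching an L position.

Ada wins.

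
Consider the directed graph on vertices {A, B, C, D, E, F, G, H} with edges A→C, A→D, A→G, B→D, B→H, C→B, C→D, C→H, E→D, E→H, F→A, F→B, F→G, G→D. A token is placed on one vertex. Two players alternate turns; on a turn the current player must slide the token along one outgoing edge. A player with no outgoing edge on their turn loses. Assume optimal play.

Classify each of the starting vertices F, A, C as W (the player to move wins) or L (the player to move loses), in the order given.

F: L, A: W, C: W

Use the standard recursion: the mover loses at a terminal position; elsewhere, the mover wins exactly when some move hands the opponent an L position.
Every edge goes from a vertex to one that appears earlier in the order D, H, B, C, E, G, A, F, so processing vertices in that order labels each vertex after all of its successors.
D: no outgoing edge → L
H: no outgoing edge → L
B: →H(L), so W
C: →H(L), so W
E: →H(L), so W
G: →D(L), so W
A: →D(L), so W
F: →A(W), G(W), B(W) — all W, so L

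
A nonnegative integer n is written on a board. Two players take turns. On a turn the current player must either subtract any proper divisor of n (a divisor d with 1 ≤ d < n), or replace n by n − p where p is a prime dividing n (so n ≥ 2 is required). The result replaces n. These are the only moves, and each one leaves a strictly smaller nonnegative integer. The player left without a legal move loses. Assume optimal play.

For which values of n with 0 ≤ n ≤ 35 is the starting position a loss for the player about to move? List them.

Positions with no move are L. A position that does have a move is losing for the player to move precisely when every available move leads to a winning position for the opponent. Fill in the labels:
n=0: no move → L
n=1: no move → L
n=2: →0(L), so W
n=3: →0(L), so W
n=4: →2(W), 3(W) — all W, so L
n=5: →0(L), so W
n=6: →4(L), so W
n=7: →0(L), so W
n=8: →4(L), so W
n=9: →6(W), 8(W) — all W, so L
n=10: →9(L), so W
n=11: →0(L), so W
n=12: →9(L), so W
n=13: →0(L), so W
n=14: →7(W), 12(W), 13(W) — all W, so L
n=15: →14(L), so W
n=16: →14(L), so W
n=17: →0(L), so W
n=18: →9(L), so W
n=19: →0(L), so W
n=20: →10(W), 15(W), 16(W), 18(W), 19(W) — all W, so L
n=21: →14(L), so W
n=22: →20(L), so W
n=23: →0(L), so W
n=24: →20(L), so W
n=25: →20(L), so W
n=26: →13(W), 24(W), 25(W) — all W, so L
n=27: →26(L), so W
n=28: →14(L), so W
n=29: →0(L), so W
n=30: →20(L), so W
n=31: →0(L), so W
n=32: →16(W), 24(W), 28(W), 30(W), 31(W) — all W, so L
n=33: →32(L), so W
n=34: →32(L), so W
n=35: →28(W), 30(W), 34(W) — all W, so L
Reading off the rows marked L gives the requested list; there are 9 such values of n.

0, 1, 4, 9, 14, 20, 26, 32, 35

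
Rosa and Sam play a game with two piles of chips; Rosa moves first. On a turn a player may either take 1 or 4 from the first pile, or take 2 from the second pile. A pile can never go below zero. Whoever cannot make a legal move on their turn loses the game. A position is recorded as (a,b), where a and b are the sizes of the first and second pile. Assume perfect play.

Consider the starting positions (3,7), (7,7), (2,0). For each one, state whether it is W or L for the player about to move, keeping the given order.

(3,7): L, (7,7): W, (2,0): L

Label each position W (a win for the player to move) or L (a loss). A position with no legal move is L; any other position is W exactly when some move reaches an L, and L when every move reaches a W.
No move ever increases a pile, so every position that can arise here has a ≤ 7 and b ≤ 7; it is enough to label the cells with 0 ≤ a ≤ 7 and 0 ≤ b ≤ 7.
Every move lowers a or b (never raises either), so fill the grid row by row in increasing a, and left to right within a row: each cell's successors are then already labelled.
      b=0  b=1  b=2  b=3  b=4  b=5  b=6  b=7
a=0:    L    L    W    W    L    L    W    W
a=1:    W    W    L    L    W    W    L    L
a=2:    L    L    W    W    L    L    W    W
a=3:    W    W    L    L    W    W    L    L
a=4:    W    W    W    W    W    W    W    W
a=5:    L    L    W    W    L    L    W    W
a=6:    W    W    L    L    W    W    L    L
a=7:    L    L    W    W    L    L    W    W
Cells with no legal move (terminal, hence L): (0,0), (0,1).
The remaining L cells, each justified by listing all of its moves:
(0,4): →(0,2)(W) only, which is W, so L
(0,5): →(0,3)(W) only, which is W, so L
(1,2): →(0,2)(W), (1,0)(W) — all W, so L
(1,3): →(0,3)(W), (1,1)(W) — all W, so L
(1,6): →(0,6)(W), (1,4)(W) — all W, so L
(1,7): →(0,7)(W), (1,5)(W) — all W, so L
(2,0): →(1,0)(W) only, which is W, so L
(2,1): →(1,1)(W) only, which is W, so L
(2,4): →(1,4)(W), (2,2)(W) — all W, so L
(2,5): →(1,5)(W), (2,3)(W) — all W, so L
(3,2): →(2,2)(W), (3,0)(W) — all W, so L
(3,3): →(2,3)(W), (3,1)(W) — all W, so L
(3,6): →(2,6)(W), (3,4)(W) — all W, so L
(3,7): →(2,7)(W), (3,5)(W) — all W, so L
(5,0): →(4,0)(W), (1,0)(W) — all W, so L
(5,1): →(4,1)(W), (1,1)(W) — all W, so L
(5,4): →(4,4)(W), (1,4)(W), (5,2)(W) — all W, so L
(5,5): →(4,5)(W), (1,5)(W), (5,3)(W) — all W, so L
(6,2): →(5,2)(W), (2,2)(W), (6,0)(W) — all W, so L
(6,3): →(5,3)(W), (2,3)(W), (6,1)(W) — all W, so L
(6,6): →(5,6)(W), (2,6)(W), (6,4)(W) — all W, so L
(6,7): →(5,7)(W), (2,7)(W), (6,5)(W) — all W, so L
(7,0): →(6,0)(W), (3,0)(W) — all W, so L
(7,1): →(6,1)(W), (3,1)(W) — all W, so L
(7,4): →(6,4)(W), (3,4)(W), (7,2)(W) — all W, so L
(7,5): →(6,5)(W), (3,5)(W), (7,3)(W) — all W, so L
Every other cell has at least one move into one of the L cells above, so it is W.
(3,7): one of the L cells justified above, so L
(7,7): the move to (6,7) reaches an L cell, so W
(2,0): one of the L cells justified above, so L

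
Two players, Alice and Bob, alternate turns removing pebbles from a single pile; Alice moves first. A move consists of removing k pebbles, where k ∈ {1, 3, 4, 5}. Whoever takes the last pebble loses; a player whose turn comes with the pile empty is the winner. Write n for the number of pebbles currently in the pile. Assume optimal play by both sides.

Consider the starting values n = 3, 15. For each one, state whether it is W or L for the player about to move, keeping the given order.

3: L, 15: W

Positions with no move are W. A position that does have a move is losing for the player to move precisely when every available move leads to a winning position for the opponent. Fill in the labels:
n=0: no move; the opponent has just taken the last pebble and therefore loses → W
n=1: only reaches 0(W), which is W → L
n=2: reaches L-position 1 → W
n=3: only reaches 2(W), 0(W), all W → L
n=4: reaches L-position 3 → W
n=5: reaches L-position 1 → W
n=6: reaches L-position 3 → W
n=7: reaches L-position 3 → W
n=8: reaches L-position 3 → W
n=9: only reaches 8(W), 6(W), 5(W), 4(W), all W → L
n=10: reaches L-position 9 → W
n=11: only reaches 10(W), 8(W), 7(W), 6(W), all W → L
n=12: reaches L-position 11 → W
n=13: reaches L-position 9 → W
n=14: reaches L-position 11 → W
n=15: reaches L-position 11 → W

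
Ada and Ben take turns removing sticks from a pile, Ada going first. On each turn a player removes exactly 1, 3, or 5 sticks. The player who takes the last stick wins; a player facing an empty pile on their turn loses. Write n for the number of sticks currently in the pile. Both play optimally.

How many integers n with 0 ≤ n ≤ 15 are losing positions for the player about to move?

8

Compute win/loss labels from the base case upward. A position with no move is L. Any other position is W if it can reach an L in one move, else L.
n=0: no move → L
n=1: can move to 0, which is L ⇒ W
n=2: the only move is to 1(W), a W ⇒ L
n=3: can move to 2, which is L ⇒ W
n=4: moves to 3(W), 1(W); every one is W ⇒ L
n=5: can move to 4, which is L ⇒ W
n=6: moves to 5(W), 3(W), 1(W); every one is W ⇒ L
n=7: can move to 6, which is L ⇒ W
n=8: moves to 7(W), 5(W), 3(W); every one is W ⇒ L
n=9: can move to 8, which is L ⇒ W
n=10: moves to 9(W), 7(W), 5(W); every one is W ⇒ L
n=11: can move to 10, which is L ⇒ W
n=12: moves to 11(W), 9(W), 7(W); every one is W ⇒ L
n=13: can move to 12, which is L ⇒ W
n=14: moves to 13(W), 11(W), 9(W); every one is W ⇒ L
n=15: can move to 14, which is L ⇒ W
L entries with 0 ≤ n ≤ 15: n = 0, 2, 4, 6, 8, 10, 12, 14; that makes 8.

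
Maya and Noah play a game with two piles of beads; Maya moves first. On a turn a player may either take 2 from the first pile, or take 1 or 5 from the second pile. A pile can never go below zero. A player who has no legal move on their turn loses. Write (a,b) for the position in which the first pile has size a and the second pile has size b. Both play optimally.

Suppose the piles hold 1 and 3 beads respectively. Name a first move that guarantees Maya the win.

Move to (1,2).

Compute win/loss labels from the base case upward. A position with no move is L. Any other position is W if it can reach an L in one move, else L.
No move ever increases a pile, so every position that can arise here has a ≤ 1 and b ≤ 3; it is enough to label the cells with 0 ≤ a ≤ 1 and 0 ≤ b ≤ 3.
Every move lowers a or b (never raises either), so fill the grid row by row in increasing a, and left to right within a row: each cell's successors are then already labelled.
      b=0  b=1  b=2  b=3
a=0:    L    W    L    W
a=1:    L    W    L    W
Cells with no legal move (terminal, hence L): (0,0), (1,0).
The remaining L cells, each justified by listing all of its moves:
(0,2): L (sole option (0,1)(W) is W)
(1,2): L (sole option (1,1)(W) is W)
Every other cell has at least one move into one of the L cells above, so it is W.
From (1,3), the L positions reachable in one move are: (1,2).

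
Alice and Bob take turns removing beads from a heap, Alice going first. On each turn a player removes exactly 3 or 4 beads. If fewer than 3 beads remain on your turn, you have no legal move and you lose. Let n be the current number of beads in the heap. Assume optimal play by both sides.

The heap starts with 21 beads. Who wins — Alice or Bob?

Bob wins.

Label each position W (a win for the player to move) or L (a loss). A position with no legal move is L; any other position is W exactly when some move reaches an L, and L when every move reaches a W.
n=0: no move → L
n=1: no move → L
n=2: no move → L
n=3: →0(L), so W
n=4: →1(L), so W
n=5: →2(L), so W
n=6: →2(L), so W
n=7: →4(W), 3(W) — all W, so L
n=8: →5(W), 4(W) — all W, so L
n=9: →6(W), 5(W) — all W, so L
n=10: →7(L), so W
n=11: →8(L), so W
n=12: →9(L), so W
n=13: →9(L), so W
n=14: →11(W), 10(W) — all W, so L
n=15: →12(W), 11(W) — all W, so L
n=16: →13(W), 12(W) — all W, so L
n=17: →14(L), so W
n=18: →15(L), so W
n=19: →16(L), so W
n=20: →16(L), so W
n=21: →18(W), 17(W) — all W, so L
The starting position 21 is L: whatever Alice does, the opponent receives a W position.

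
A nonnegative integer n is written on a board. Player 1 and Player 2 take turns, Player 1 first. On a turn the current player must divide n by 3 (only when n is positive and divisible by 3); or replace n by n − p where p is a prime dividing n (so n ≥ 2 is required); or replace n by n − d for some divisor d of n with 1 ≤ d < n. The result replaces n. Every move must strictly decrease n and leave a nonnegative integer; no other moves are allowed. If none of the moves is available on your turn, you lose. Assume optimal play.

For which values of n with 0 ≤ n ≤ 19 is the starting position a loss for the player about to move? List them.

0, 1, 4, 9, 14

Work bottom-up. With no move the player to move loses. Otherwise the position is W if at least one move leads to an L position for the opponent, and L if every move leads to a W.
n=0: no move → L
n=1: no move → L
n=2: W (go to 0, an L position)
n=3: W (go to 0, an L position)
n=4: L (options 2(W), 3(W) are all W)
n=5: W (go to 0, an L position)
n=6: W (go to 4, an L position)
n=7: W (go to 0, an L position)
n=8: W (go to 4, an L position)
n=9: L (options 3(W), 6(W), 8(W) are all W)
n=10: W (go to 9, an L position)
n=11: W (go to 0, an L position)
n=12: W (go to 4, an L position)
n=13: W (go to 0, an L position)
n=14: L (options 7(W), 12(W), 13(W) are all W)
n=15: W (go to 14, an L position)
n=16: W (go to 14, an L position)
n=17: W (go to 0, an L position)
n=18: W (go to 9, an L position)
n=19: W (go to 0, an L position)
The losing starting values of n are exactly the entries labelled L in this table (5 of them).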